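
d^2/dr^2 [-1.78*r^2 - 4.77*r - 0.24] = -3.56000000000000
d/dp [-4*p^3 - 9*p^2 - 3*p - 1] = -12*p^2 - 18*p - 3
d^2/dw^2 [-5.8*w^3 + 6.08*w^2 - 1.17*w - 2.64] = 12.16 - 34.8*w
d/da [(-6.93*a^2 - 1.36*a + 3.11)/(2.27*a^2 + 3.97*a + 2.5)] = (-24.4249*a^2 - 48.7694*a - 15.7467)/(5.1529*a^4 + 18.0238*a^3 + 27.1109*a^2 + 19.85*a + 6.25)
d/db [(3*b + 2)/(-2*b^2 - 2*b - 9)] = (6*b^2 + 8*b - 23)/(4*b^4 + 8*b^3 + 40*b^2 + 36*b + 81)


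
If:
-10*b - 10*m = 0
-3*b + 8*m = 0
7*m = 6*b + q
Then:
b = 0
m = 0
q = 0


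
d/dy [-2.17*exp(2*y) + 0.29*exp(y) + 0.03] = (0.29 - 4.34*exp(y))*exp(y)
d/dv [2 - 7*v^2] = -14*v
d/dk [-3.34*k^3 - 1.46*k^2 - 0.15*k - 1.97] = -10.02*k^2 - 2.92*k - 0.15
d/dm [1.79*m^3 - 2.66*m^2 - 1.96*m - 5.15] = 5.37*m^2 - 5.32*m - 1.96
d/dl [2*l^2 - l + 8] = 4*l - 1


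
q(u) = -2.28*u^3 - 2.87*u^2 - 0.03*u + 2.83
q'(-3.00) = -44.37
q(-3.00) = 38.65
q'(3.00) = -78.81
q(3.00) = -84.65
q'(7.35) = -411.73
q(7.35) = -1057.74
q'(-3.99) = -86.02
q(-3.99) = 102.09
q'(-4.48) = -111.60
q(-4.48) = 150.37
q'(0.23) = -1.71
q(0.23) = 2.64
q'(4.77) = -183.04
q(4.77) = -310.07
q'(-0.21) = 0.87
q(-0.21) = 2.73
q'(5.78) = -261.72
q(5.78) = -533.49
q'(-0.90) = -0.40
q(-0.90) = 2.19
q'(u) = -6.84*u^2 - 5.74*u - 0.03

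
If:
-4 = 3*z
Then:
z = -4/3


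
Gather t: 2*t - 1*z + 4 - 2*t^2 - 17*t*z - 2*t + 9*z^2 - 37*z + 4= -2*t^2 - 17*t*z + 9*z^2 - 38*z + 8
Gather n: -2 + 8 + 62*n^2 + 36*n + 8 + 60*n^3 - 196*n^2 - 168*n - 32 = 60*n^3 - 134*n^2 - 132*n - 18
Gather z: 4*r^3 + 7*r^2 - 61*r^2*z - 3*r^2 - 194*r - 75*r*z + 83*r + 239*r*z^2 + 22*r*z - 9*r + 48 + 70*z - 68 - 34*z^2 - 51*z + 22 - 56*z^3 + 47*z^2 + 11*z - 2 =4*r^3 + 4*r^2 - 120*r - 56*z^3 + z^2*(239*r + 13) + z*(-61*r^2 - 53*r + 30)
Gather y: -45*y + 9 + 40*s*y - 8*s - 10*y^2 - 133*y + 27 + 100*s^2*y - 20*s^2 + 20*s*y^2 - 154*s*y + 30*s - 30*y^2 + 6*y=-20*s^2 + 22*s + y^2*(20*s - 40) + y*(100*s^2 - 114*s - 172) + 36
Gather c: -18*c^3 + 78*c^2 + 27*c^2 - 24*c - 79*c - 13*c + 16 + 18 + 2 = -18*c^3 + 105*c^2 - 116*c + 36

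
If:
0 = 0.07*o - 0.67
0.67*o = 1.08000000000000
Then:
No Solution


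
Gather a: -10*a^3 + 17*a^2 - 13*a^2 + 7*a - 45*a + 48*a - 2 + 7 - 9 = -10*a^3 + 4*a^2 + 10*a - 4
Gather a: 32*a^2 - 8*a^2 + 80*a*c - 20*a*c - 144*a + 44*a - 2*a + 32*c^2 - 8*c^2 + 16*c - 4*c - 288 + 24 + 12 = 24*a^2 + a*(60*c - 102) + 24*c^2 + 12*c - 252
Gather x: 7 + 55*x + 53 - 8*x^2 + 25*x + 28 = -8*x^2 + 80*x + 88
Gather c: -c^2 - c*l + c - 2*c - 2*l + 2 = -c^2 + c*(-l - 1) - 2*l + 2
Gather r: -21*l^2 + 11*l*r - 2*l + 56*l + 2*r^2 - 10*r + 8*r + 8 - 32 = -21*l^2 + 54*l + 2*r^2 + r*(11*l - 2) - 24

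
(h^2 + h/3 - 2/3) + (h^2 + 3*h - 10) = 2*h^2 + 10*h/3 - 32/3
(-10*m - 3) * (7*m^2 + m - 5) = -70*m^3 - 31*m^2 + 47*m + 15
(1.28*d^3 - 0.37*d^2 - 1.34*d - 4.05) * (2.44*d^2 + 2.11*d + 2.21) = 3.1232*d^5 + 1.798*d^4 - 1.2215*d^3 - 13.5271*d^2 - 11.5069*d - 8.9505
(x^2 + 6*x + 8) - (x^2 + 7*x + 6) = 2 - x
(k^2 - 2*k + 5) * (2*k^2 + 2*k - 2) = 2*k^4 - 2*k^3 + 4*k^2 + 14*k - 10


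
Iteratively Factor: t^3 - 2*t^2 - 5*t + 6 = (t + 2)*(t^2 - 4*t + 3) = (t - 1)*(t + 2)*(t - 3)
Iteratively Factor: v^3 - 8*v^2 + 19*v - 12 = (v - 4)*(v^2 - 4*v + 3) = (v - 4)*(v - 3)*(v - 1)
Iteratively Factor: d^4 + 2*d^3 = (d + 2)*(d^3) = d*(d + 2)*(d^2) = d^2*(d + 2)*(d)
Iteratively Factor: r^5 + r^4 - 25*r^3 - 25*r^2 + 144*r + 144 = (r - 4)*(r^4 + 5*r^3 - 5*r^2 - 45*r - 36) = (r - 4)*(r + 4)*(r^3 + r^2 - 9*r - 9) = (r - 4)*(r - 3)*(r + 4)*(r^2 + 4*r + 3) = (r - 4)*(r - 3)*(r + 3)*(r + 4)*(r + 1)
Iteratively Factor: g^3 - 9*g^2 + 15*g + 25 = (g - 5)*(g^2 - 4*g - 5) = (g - 5)*(g + 1)*(g - 5)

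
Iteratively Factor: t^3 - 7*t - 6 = (t + 2)*(t^2 - 2*t - 3) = (t + 1)*(t + 2)*(t - 3)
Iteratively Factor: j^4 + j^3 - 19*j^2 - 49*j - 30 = (j + 3)*(j^3 - 2*j^2 - 13*j - 10) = (j + 1)*(j + 3)*(j^2 - 3*j - 10) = (j + 1)*(j + 2)*(j + 3)*(j - 5)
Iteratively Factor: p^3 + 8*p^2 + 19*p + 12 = (p + 3)*(p^2 + 5*p + 4) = (p + 1)*(p + 3)*(p + 4)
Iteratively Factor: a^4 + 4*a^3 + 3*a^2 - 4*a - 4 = (a - 1)*(a^3 + 5*a^2 + 8*a + 4) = (a - 1)*(a + 2)*(a^2 + 3*a + 2) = (a - 1)*(a + 1)*(a + 2)*(a + 2)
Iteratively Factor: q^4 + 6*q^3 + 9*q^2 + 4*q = (q + 1)*(q^3 + 5*q^2 + 4*q) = q*(q + 1)*(q^2 + 5*q + 4) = q*(q + 1)^2*(q + 4)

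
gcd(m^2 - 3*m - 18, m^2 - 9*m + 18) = m - 6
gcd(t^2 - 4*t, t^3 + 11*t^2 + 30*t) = t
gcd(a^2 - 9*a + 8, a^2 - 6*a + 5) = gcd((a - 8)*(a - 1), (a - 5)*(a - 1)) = a - 1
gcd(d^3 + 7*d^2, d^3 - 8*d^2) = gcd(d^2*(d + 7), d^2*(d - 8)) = d^2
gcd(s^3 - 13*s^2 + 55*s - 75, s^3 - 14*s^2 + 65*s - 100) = s^2 - 10*s + 25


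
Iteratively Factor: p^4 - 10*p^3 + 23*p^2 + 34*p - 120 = (p + 2)*(p^3 - 12*p^2 + 47*p - 60) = (p - 3)*(p + 2)*(p^2 - 9*p + 20) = (p - 4)*(p - 3)*(p + 2)*(p - 5)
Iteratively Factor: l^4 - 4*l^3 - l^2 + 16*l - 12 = (l + 2)*(l^3 - 6*l^2 + 11*l - 6) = (l - 2)*(l + 2)*(l^2 - 4*l + 3) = (l - 3)*(l - 2)*(l + 2)*(l - 1)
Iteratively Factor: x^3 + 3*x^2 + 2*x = (x + 2)*(x^2 + x) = (x + 1)*(x + 2)*(x)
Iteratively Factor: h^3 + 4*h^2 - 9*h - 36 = (h - 3)*(h^2 + 7*h + 12) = (h - 3)*(h + 3)*(h + 4)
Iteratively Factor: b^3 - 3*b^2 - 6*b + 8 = (b - 1)*(b^2 - 2*b - 8) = (b - 1)*(b + 2)*(b - 4)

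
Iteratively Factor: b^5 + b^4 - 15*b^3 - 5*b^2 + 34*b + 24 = (b + 1)*(b^4 - 15*b^2 + 10*b + 24) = (b - 2)*(b + 1)*(b^3 + 2*b^2 - 11*b - 12) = (b - 3)*(b - 2)*(b + 1)*(b^2 + 5*b + 4) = (b - 3)*(b - 2)*(b + 1)*(b + 4)*(b + 1)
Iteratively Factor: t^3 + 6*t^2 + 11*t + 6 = (t + 2)*(t^2 + 4*t + 3) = (t + 1)*(t + 2)*(t + 3)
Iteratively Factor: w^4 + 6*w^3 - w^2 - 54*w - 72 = (w + 4)*(w^3 + 2*w^2 - 9*w - 18) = (w + 3)*(w + 4)*(w^2 - w - 6) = (w + 2)*(w + 3)*(w + 4)*(w - 3)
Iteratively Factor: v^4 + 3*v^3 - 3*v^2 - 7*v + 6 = (v + 3)*(v^3 - 3*v + 2) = (v - 1)*(v + 3)*(v^2 + v - 2) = (v - 1)^2*(v + 3)*(v + 2)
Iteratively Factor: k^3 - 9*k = (k)*(k^2 - 9) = k*(k + 3)*(k - 3)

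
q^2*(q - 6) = q^3 - 6*q^2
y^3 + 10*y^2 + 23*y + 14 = (y + 1)*(y + 2)*(y + 7)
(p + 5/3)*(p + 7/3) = p^2 + 4*p + 35/9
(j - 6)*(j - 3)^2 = j^3 - 12*j^2 + 45*j - 54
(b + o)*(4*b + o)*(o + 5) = 4*b^2*o + 20*b^2 + 5*b*o^2 + 25*b*o + o^3 + 5*o^2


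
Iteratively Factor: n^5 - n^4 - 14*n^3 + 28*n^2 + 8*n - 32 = (n - 2)*(n^4 + n^3 - 12*n^2 + 4*n + 16) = (n - 2)*(n + 1)*(n^3 - 12*n + 16) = (n - 2)^2*(n + 1)*(n^2 + 2*n - 8) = (n - 2)^2*(n + 1)*(n + 4)*(n - 2)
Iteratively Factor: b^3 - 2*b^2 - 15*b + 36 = (b - 3)*(b^2 + b - 12) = (b - 3)^2*(b + 4)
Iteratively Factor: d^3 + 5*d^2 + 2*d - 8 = (d - 1)*(d^2 + 6*d + 8) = (d - 1)*(d + 4)*(d + 2)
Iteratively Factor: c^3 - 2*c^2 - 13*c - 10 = (c + 1)*(c^2 - 3*c - 10) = (c - 5)*(c + 1)*(c + 2)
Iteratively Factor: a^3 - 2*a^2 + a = (a)*(a^2 - 2*a + 1) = a*(a - 1)*(a - 1)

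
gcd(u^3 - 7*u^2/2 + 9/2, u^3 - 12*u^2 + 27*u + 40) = u + 1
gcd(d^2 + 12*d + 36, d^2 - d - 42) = d + 6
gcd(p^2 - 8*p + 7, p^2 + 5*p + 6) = 1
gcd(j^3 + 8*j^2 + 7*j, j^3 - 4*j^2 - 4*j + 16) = 1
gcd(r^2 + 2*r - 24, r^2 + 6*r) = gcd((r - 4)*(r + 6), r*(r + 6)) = r + 6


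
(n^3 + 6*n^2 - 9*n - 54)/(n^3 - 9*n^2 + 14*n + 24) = (n^3 + 6*n^2 - 9*n - 54)/(n^3 - 9*n^2 + 14*n + 24)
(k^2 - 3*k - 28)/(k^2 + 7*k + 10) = (k^2 - 3*k - 28)/(k^2 + 7*k + 10)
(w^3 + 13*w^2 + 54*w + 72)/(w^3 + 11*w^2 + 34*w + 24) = (w + 3)/(w + 1)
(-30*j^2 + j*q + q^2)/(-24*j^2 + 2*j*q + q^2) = (-5*j + q)/(-4*j + q)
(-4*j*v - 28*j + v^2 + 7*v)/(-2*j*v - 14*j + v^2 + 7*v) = (-4*j + v)/(-2*j + v)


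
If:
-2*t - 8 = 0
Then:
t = -4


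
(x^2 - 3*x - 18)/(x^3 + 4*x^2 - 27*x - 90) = (x - 6)/(x^2 + x - 30)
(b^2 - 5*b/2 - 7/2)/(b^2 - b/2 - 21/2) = (b + 1)/(b + 3)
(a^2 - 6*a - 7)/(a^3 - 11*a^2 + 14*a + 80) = (a^2 - 6*a - 7)/(a^3 - 11*a^2 + 14*a + 80)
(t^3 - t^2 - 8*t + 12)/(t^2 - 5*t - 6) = (-t^3 + t^2 + 8*t - 12)/(-t^2 + 5*t + 6)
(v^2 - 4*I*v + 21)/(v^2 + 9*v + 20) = (v^2 - 4*I*v + 21)/(v^2 + 9*v + 20)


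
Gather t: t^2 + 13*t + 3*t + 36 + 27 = t^2 + 16*t + 63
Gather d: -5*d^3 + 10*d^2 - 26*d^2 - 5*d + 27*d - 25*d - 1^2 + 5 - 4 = -5*d^3 - 16*d^2 - 3*d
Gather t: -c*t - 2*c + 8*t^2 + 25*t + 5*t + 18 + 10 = -2*c + 8*t^2 + t*(30 - c) + 28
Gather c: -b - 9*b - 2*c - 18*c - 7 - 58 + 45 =-10*b - 20*c - 20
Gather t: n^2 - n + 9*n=n^2 + 8*n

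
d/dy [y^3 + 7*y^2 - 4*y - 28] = 3*y^2 + 14*y - 4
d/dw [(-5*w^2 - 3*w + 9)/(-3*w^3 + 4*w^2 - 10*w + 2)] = (-15*w^4 - 18*w^3 + 143*w^2 - 92*w + 84)/(9*w^6 - 24*w^5 + 76*w^4 - 92*w^3 + 116*w^2 - 40*w + 4)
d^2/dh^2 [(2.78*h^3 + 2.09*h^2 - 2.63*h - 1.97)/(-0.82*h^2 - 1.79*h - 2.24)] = (2.07004000000002*h^3 - 35.898888*h^2 - 95.328876*h - 36.676902)/(0.551368*h^6 + 3.610788*h^5 + 12.400614*h^4 + 25.462571*h^3 + 33.874848*h^2 + 26.944512*h + 11.239424)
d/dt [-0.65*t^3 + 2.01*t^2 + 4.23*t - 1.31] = -1.95*t^2 + 4.02*t + 4.23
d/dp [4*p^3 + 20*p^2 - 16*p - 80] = 12*p^2 + 40*p - 16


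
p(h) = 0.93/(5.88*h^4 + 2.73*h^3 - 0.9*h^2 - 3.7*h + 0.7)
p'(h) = 0.93*(-23.52*h^3 - 8.19*h^2 + 1.8*h + 3.7)/(5.88*h^4 + 2.73*h^3 - 0.9*h^2 - 3.7*h + 0.7)^2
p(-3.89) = 0.00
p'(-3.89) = 0.00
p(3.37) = 0.00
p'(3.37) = -0.00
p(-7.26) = 0.00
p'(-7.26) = 0.00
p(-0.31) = 0.54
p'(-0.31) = 0.95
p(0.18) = 34.53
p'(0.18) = 4642.68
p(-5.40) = 0.00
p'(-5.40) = 0.00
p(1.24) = 0.07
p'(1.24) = -0.25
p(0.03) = 1.58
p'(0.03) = 10.07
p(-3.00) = 0.00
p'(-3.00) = 0.00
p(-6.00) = 0.00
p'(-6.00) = 0.00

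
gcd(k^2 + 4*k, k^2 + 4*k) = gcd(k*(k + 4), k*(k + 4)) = k^2 + 4*k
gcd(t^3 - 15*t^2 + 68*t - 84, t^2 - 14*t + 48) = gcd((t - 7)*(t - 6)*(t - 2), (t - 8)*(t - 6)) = t - 6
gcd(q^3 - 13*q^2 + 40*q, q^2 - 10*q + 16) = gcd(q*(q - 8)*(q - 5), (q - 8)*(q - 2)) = q - 8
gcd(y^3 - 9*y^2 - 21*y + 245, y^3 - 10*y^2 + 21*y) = y - 7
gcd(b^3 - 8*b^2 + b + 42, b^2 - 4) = b + 2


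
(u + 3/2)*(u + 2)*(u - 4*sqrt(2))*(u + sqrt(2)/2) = u^4 - 7*sqrt(2)*u^3/2 + 7*u^3/2 - 49*sqrt(2)*u^2/4 - u^2 - 21*sqrt(2)*u/2 - 14*u - 12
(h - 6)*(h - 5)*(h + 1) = h^3 - 10*h^2 + 19*h + 30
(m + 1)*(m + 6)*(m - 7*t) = m^3 - 7*m^2*t + 7*m^2 - 49*m*t + 6*m - 42*t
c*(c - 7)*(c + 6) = c^3 - c^2 - 42*c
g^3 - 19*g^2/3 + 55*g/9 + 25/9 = (g - 5)*(g - 5/3)*(g + 1/3)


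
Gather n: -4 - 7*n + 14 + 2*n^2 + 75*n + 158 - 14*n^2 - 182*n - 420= -12*n^2 - 114*n - 252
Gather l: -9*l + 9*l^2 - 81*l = 9*l^2 - 90*l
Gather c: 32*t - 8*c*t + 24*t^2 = -8*c*t + 24*t^2 + 32*t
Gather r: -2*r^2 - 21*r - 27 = -2*r^2 - 21*r - 27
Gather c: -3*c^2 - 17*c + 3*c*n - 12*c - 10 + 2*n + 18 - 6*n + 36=-3*c^2 + c*(3*n - 29) - 4*n + 44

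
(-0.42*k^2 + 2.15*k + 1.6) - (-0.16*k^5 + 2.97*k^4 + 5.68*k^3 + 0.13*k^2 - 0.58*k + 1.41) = 0.16*k^5 - 2.97*k^4 - 5.68*k^3 - 0.55*k^2 + 2.73*k + 0.19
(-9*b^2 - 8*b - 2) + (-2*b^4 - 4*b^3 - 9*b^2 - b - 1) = -2*b^4 - 4*b^3 - 18*b^2 - 9*b - 3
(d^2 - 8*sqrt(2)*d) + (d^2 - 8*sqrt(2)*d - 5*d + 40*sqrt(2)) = 2*d^2 - 16*sqrt(2)*d - 5*d + 40*sqrt(2)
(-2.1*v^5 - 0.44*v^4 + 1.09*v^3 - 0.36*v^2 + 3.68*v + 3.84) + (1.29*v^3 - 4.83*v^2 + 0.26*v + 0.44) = -2.1*v^5 - 0.44*v^4 + 2.38*v^3 - 5.19*v^2 + 3.94*v + 4.28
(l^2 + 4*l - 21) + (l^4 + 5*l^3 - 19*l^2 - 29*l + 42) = l^4 + 5*l^3 - 18*l^2 - 25*l + 21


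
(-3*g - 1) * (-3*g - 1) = 9*g^2 + 6*g + 1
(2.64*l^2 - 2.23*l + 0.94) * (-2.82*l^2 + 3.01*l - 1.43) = -7.4448*l^4 + 14.235*l^3 - 13.1383*l^2 + 6.0183*l - 1.3442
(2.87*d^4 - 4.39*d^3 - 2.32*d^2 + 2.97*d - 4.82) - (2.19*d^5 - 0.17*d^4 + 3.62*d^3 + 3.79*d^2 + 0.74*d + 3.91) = -2.19*d^5 + 3.04*d^4 - 8.01*d^3 - 6.11*d^2 + 2.23*d - 8.73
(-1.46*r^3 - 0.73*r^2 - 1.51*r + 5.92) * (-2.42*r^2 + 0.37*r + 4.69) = 3.5332*r^5 + 1.2264*r^4 - 3.4633*r^3 - 18.3088*r^2 - 4.8915*r + 27.7648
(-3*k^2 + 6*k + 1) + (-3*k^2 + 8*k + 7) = -6*k^2 + 14*k + 8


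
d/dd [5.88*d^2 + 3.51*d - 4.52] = 11.76*d + 3.51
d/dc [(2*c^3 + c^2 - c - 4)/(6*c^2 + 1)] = (12*c^4 + 12*c^2 + 50*c - 1)/(36*c^4 + 12*c^2 + 1)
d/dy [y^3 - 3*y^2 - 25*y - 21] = 3*y^2 - 6*y - 25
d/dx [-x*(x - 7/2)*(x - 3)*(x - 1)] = -4*x^3 + 45*x^2/2 - 34*x + 21/2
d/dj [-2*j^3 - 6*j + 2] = -6*j^2 - 6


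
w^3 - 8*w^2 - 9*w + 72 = (w - 8)*(w - 3)*(w + 3)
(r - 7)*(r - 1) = r^2 - 8*r + 7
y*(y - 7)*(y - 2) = y^3 - 9*y^2 + 14*y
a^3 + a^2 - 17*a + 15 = (a - 3)*(a - 1)*(a + 5)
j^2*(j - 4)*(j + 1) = j^4 - 3*j^3 - 4*j^2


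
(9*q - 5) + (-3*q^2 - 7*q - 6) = -3*q^2 + 2*q - 11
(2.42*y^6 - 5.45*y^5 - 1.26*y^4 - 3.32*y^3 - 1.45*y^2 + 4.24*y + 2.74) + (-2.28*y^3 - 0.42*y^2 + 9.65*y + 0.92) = 2.42*y^6 - 5.45*y^5 - 1.26*y^4 - 5.6*y^3 - 1.87*y^2 + 13.89*y + 3.66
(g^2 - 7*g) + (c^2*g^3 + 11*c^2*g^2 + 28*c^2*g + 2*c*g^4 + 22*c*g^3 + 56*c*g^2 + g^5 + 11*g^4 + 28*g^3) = c^2*g^3 + 11*c^2*g^2 + 28*c^2*g + 2*c*g^4 + 22*c*g^3 + 56*c*g^2 + g^5 + 11*g^4 + 28*g^3 + g^2 - 7*g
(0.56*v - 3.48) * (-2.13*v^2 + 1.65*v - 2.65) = -1.1928*v^3 + 8.3364*v^2 - 7.226*v + 9.222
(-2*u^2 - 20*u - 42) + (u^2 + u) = -u^2 - 19*u - 42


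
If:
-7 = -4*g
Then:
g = 7/4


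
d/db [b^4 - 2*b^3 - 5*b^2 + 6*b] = 4*b^3 - 6*b^2 - 10*b + 6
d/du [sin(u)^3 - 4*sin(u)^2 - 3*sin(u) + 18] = (3*sin(u)^2 - 8*sin(u) - 3)*cos(u)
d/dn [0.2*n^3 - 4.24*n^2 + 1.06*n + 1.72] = 0.6*n^2 - 8.48*n + 1.06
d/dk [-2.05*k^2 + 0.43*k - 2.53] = 0.43 - 4.1*k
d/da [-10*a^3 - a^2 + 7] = 2*a*(-15*a - 1)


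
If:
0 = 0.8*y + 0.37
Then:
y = -0.46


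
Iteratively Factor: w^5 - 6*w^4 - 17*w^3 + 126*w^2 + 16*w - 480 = (w - 3)*(w^4 - 3*w^3 - 26*w^2 + 48*w + 160) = (w - 4)*(w - 3)*(w^3 + w^2 - 22*w - 40) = (w - 4)*(w - 3)*(w + 2)*(w^2 - w - 20) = (w - 4)*(w - 3)*(w + 2)*(w + 4)*(w - 5)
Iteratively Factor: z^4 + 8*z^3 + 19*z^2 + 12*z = (z + 1)*(z^3 + 7*z^2 + 12*z) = (z + 1)*(z + 4)*(z^2 + 3*z) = z*(z + 1)*(z + 4)*(z + 3)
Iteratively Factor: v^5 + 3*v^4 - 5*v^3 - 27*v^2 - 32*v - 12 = (v + 2)*(v^4 + v^3 - 7*v^2 - 13*v - 6) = (v + 2)^2*(v^3 - v^2 - 5*v - 3) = (v + 1)*(v + 2)^2*(v^2 - 2*v - 3) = (v - 3)*(v + 1)*(v + 2)^2*(v + 1)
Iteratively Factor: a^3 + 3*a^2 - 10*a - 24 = (a + 2)*(a^2 + a - 12) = (a + 2)*(a + 4)*(a - 3)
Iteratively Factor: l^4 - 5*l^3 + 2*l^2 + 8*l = (l - 4)*(l^3 - l^2 - 2*l) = (l - 4)*(l + 1)*(l^2 - 2*l) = l*(l - 4)*(l + 1)*(l - 2)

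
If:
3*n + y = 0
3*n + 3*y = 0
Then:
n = 0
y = 0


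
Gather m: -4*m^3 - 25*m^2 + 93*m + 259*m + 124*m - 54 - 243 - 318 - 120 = -4*m^3 - 25*m^2 + 476*m - 735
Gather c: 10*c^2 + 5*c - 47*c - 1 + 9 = 10*c^2 - 42*c + 8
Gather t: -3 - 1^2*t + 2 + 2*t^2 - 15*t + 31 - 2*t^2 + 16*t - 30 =0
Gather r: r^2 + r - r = r^2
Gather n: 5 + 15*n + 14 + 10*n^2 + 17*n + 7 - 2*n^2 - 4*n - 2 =8*n^2 + 28*n + 24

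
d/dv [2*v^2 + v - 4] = 4*v + 1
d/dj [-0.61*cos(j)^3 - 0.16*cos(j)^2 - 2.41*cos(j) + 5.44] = (1.83*cos(j)^2 + 0.32*cos(j) + 2.41)*sin(j)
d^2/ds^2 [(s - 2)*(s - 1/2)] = 2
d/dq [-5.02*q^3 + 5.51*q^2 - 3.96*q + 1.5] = -15.06*q^2 + 11.02*q - 3.96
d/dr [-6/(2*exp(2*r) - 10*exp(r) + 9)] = (24*exp(r) - 60)*exp(r)/(2*exp(2*r) - 10*exp(r) + 9)^2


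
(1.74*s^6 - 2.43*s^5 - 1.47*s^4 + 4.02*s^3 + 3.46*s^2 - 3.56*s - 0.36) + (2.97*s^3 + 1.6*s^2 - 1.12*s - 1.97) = 1.74*s^6 - 2.43*s^5 - 1.47*s^4 + 6.99*s^3 + 5.06*s^2 - 4.68*s - 2.33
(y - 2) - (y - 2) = 0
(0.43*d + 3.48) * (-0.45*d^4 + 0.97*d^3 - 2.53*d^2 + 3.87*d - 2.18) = -0.1935*d^5 - 1.1489*d^4 + 2.2877*d^3 - 7.1403*d^2 + 12.5302*d - 7.5864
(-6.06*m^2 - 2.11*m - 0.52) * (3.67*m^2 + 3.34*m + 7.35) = -22.2402*m^4 - 27.9841*m^3 - 53.4968*m^2 - 17.2453*m - 3.822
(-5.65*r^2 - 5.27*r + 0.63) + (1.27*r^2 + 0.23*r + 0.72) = -4.38*r^2 - 5.04*r + 1.35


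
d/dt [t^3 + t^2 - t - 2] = 3*t^2 + 2*t - 1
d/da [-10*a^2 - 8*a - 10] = -20*a - 8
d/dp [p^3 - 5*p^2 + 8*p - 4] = 3*p^2 - 10*p + 8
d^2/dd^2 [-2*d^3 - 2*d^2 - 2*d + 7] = -12*d - 4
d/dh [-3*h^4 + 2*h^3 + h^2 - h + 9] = -12*h^3 + 6*h^2 + 2*h - 1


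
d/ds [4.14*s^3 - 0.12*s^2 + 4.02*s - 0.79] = 12.42*s^2 - 0.24*s + 4.02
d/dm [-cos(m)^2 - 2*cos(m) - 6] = 2*(cos(m) + 1)*sin(m)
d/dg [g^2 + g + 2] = 2*g + 1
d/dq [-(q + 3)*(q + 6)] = -2*q - 9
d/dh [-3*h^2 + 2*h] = 2 - 6*h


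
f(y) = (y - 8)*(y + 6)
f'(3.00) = 4.00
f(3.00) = -45.00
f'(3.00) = 4.00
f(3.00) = -45.00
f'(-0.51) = -3.02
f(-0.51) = -46.72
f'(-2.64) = -7.28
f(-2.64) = -35.75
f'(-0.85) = -3.70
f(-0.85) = -45.58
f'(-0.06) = -2.12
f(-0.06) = -47.88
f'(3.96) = 5.92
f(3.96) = -40.24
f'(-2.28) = -6.56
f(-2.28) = -38.24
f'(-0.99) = -3.98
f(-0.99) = -45.04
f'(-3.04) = -8.08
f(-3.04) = -32.68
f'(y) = 2*y - 2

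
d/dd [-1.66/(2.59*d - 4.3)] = 4.2994/(2.59*d - 4.3)^2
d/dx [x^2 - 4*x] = 2*x - 4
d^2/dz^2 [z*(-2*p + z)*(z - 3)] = -4*p + 6*z - 6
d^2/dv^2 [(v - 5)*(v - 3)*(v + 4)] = 6*v - 8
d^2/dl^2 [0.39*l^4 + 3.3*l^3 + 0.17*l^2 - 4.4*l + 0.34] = 4.68*l^2 + 19.8*l + 0.34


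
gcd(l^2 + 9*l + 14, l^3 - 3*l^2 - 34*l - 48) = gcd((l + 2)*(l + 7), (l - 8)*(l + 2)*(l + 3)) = l + 2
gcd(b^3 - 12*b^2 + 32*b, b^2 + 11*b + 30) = 1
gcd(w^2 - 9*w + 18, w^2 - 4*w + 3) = w - 3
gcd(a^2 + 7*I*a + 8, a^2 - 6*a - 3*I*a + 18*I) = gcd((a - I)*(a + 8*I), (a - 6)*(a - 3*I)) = 1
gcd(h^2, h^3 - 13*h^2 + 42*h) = h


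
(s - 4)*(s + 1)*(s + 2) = s^3 - s^2 - 10*s - 8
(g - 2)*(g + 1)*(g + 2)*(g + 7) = g^4 + 8*g^3 + 3*g^2 - 32*g - 28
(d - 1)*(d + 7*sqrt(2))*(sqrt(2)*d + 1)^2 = 2*d^4 - 2*d^3 + 16*sqrt(2)*d^3 - 16*sqrt(2)*d^2 + 29*d^2 - 29*d + 7*sqrt(2)*d - 7*sqrt(2)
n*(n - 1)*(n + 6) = n^3 + 5*n^2 - 6*n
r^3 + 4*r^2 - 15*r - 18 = (r - 3)*(r + 1)*(r + 6)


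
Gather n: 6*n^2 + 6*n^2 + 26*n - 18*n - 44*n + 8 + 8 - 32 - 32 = 12*n^2 - 36*n - 48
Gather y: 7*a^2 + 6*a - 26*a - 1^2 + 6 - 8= 7*a^2 - 20*a - 3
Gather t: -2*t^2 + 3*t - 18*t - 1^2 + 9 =-2*t^2 - 15*t + 8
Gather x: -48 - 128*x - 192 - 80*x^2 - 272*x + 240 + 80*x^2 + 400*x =0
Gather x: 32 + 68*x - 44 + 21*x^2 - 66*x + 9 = 21*x^2 + 2*x - 3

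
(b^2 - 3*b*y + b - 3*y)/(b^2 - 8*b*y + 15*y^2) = (-b - 1)/(-b + 5*y)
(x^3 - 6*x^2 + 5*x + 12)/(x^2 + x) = x - 7 + 12/x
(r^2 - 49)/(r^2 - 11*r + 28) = (r + 7)/(r - 4)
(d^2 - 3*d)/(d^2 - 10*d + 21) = d/(d - 7)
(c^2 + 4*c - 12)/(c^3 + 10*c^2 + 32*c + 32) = (c^2 + 4*c - 12)/(c^3 + 10*c^2 + 32*c + 32)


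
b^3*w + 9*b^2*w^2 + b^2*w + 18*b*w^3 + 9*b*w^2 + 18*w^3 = (b + 3*w)*(b + 6*w)*(b*w + w)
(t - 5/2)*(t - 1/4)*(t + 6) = t^3 + 13*t^2/4 - 127*t/8 + 15/4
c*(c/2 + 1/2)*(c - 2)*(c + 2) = c^4/2 + c^3/2 - 2*c^2 - 2*c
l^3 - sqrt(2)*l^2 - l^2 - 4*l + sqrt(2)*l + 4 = (l - 1)*(l - 2*sqrt(2))*(l + sqrt(2))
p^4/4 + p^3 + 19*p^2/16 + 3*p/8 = p*(p/4 + 1/2)*(p + 1/2)*(p + 3/2)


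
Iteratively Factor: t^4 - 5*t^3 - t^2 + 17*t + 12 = (t + 1)*(t^3 - 6*t^2 + 5*t + 12) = (t - 4)*(t + 1)*(t^2 - 2*t - 3) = (t - 4)*(t - 3)*(t + 1)*(t + 1)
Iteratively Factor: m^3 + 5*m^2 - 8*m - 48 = (m - 3)*(m^2 + 8*m + 16) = (m - 3)*(m + 4)*(m + 4)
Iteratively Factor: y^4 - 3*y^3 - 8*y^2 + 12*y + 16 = (y - 4)*(y^3 + y^2 - 4*y - 4) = (y - 4)*(y - 2)*(y^2 + 3*y + 2) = (y - 4)*(y - 2)*(y + 1)*(y + 2)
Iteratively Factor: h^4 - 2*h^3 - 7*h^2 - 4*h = (h)*(h^3 - 2*h^2 - 7*h - 4) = h*(h + 1)*(h^2 - 3*h - 4) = h*(h + 1)^2*(h - 4)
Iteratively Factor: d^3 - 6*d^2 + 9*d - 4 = (d - 4)*(d^2 - 2*d + 1) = (d - 4)*(d - 1)*(d - 1)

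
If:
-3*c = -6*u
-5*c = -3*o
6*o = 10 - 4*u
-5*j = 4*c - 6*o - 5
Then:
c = 5/6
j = 2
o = 25/18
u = 5/12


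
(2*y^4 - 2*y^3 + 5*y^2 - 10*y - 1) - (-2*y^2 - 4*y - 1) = 2*y^4 - 2*y^3 + 7*y^2 - 6*y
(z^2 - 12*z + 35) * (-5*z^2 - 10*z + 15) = -5*z^4 + 50*z^3 - 40*z^2 - 530*z + 525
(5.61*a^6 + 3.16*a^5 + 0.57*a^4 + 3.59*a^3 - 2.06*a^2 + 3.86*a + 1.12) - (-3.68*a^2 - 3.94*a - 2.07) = 5.61*a^6 + 3.16*a^5 + 0.57*a^4 + 3.59*a^3 + 1.62*a^2 + 7.8*a + 3.19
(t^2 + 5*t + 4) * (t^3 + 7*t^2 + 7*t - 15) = t^5 + 12*t^4 + 46*t^3 + 48*t^2 - 47*t - 60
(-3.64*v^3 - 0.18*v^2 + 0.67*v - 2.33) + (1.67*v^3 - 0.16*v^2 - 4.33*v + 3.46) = -1.97*v^3 - 0.34*v^2 - 3.66*v + 1.13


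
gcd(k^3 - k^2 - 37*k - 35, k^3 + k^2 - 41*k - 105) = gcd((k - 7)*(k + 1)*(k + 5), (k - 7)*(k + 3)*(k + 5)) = k^2 - 2*k - 35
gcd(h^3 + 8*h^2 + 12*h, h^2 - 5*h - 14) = h + 2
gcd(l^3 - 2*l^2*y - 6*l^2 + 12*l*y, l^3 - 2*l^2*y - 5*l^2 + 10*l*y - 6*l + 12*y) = -l^2 + 2*l*y + 6*l - 12*y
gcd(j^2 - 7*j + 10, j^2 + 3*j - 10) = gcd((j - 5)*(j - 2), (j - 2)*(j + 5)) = j - 2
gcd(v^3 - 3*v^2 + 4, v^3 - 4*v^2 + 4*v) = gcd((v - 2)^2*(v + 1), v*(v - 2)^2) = v^2 - 4*v + 4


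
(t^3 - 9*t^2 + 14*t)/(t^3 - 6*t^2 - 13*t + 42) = t/(t + 3)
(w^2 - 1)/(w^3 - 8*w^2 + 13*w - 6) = (w + 1)/(w^2 - 7*w + 6)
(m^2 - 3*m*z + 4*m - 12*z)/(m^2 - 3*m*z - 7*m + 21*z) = (m + 4)/(m - 7)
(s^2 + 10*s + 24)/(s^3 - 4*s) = (s^2 + 10*s + 24)/(s*(s^2 - 4))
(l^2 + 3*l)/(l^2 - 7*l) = (l + 3)/(l - 7)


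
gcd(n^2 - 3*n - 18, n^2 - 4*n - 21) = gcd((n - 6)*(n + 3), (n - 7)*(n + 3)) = n + 3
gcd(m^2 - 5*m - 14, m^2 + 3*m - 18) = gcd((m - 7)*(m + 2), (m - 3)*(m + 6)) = 1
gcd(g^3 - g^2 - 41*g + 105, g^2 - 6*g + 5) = g - 5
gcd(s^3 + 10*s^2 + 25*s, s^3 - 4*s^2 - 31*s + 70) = s + 5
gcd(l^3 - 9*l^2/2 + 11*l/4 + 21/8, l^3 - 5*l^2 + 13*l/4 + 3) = l^2 - l - 3/4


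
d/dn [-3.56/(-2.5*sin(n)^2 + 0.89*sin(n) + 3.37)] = (3.1684 - 17.8*sin(n))*cos(n)/(-2.5*sin(n)^2 + 0.89*sin(n) + 3.37)^2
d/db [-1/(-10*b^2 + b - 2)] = (1 - 20*b)/(10*b^2 - b + 2)^2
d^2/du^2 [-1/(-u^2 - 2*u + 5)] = 2*(-u^2 - 2*u + 4*(u + 1)^2 + 5)/(u^2 + 2*u - 5)^3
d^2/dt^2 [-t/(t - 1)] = -2/(t - 1)^3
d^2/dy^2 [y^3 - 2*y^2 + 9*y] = 6*y - 4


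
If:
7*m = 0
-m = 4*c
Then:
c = 0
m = 0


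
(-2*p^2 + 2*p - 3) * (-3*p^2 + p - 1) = 6*p^4 - 8*p^3 + 13*p^2 - 5*p + 3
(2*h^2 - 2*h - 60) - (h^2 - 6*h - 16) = h^2 + 4*h - 44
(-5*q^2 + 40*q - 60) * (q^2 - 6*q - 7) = -5*q^4 + 70*q^3 - 265*q^2 + 80*q + 420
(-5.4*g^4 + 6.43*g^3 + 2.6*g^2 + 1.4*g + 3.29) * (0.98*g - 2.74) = -5.292*g^5 + 21.0974*g^4 - 15.0702*g^3 - 5.752*g^2 - 0.6118*g - 9.0146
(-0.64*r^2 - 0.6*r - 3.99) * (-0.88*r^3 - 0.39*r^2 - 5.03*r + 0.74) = 0.5632*r^5 + 0.7776*r^4 + 6.9644*r^3 + 4.1005*r^2 + 19.6257*r - 2.9526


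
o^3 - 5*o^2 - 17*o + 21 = (o - 7)*(o - 1)*(o + 3)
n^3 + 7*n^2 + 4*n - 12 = (n - 1)*(n + 2)*(n + 6)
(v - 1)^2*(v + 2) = v^3 - 3*v + 2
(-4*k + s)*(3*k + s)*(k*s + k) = -12*k^3*s - 12*k^3 - k^2*s^2 - k^2*s + k*s^3 + k*s^2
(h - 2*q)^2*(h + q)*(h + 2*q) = h^4 - h^3*q - 6*h^2*q^2 + 4*h*q^3 + 8*q^4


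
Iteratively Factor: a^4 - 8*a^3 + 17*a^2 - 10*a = (a - 1)*(a^3 - 7*a^2 + 10*a) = a*(a - 1)*(a^2 - 7*a + 10) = a*(a - 2)*(a - 1)*(a - 5)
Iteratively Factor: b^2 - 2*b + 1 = (b - 1)*(b - 1)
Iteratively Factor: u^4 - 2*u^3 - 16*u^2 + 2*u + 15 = (u - 5)*(u^3 + 3*u^2 - u - 3) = (u - 5)*(u - 1)*(u^2 + 4*u + 3) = (u - 5)*(u - 1)*(u + 1)*(u + 3)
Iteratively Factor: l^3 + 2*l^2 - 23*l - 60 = (l + 4)*(l^2 - 2*l - 15) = (l + 3)*(l + 4)*(l - 5)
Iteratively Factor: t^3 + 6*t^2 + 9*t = (t)*(t^2 + 6*t + 9) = t*(t + 3)*(t + 3)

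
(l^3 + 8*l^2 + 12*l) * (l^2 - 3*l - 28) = l^5 + 5*l^4 - 40*l^3 - 260*l^2 - 336*l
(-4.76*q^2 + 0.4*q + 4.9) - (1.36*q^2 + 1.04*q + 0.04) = -6.12*q^2 - 0.64*q + 4.86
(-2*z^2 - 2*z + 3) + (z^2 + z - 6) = -z^2 - z - 3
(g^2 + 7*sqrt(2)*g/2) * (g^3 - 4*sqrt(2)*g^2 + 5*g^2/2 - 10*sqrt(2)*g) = g^5 - sqrt(2)*g^4/2 + 5*g^4/2 - 28*g^3 - 5*sqrt(2)*g^3/4 - 70*g^2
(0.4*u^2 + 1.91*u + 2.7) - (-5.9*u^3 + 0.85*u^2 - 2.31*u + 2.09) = 5.9*u^3 - 0.45*u^2 + 4.22*u + 0.61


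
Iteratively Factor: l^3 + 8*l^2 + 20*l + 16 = (l + 4)*(l^2 + 4*l + 4) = (l + 2)*(l + 4)*(l + 2)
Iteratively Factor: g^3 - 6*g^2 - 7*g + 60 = (g + 3)*(g^2 - 9*g + 20) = (g - 4)*(g + 3)*(g - 5)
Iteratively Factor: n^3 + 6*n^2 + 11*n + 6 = (n + 2)*(n^2 + 4*n + 3) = (n + 1)*(n + 2)*(n + 3)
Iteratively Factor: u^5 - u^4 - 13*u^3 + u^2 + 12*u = (u + 1)*(u^4 - 2*u^3 - 11*u^2 + 12*u) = u*(u + 1)*(u^3 - 2*u^2 - 11*u + 12) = u*(u - 4)*(u + 1)*(u^2 + 2*u - 3) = u*(u - 4)*(u + 1)*(u + 3)*(u - 1)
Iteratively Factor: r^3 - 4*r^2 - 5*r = (r)*(r^2 - 4*r - 5) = r*(r + 1)*(r - 5)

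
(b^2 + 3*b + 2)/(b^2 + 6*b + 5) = (b + 2)/(b + 5)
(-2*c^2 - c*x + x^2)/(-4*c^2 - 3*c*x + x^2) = (-2*c + x)/(-4*c + x)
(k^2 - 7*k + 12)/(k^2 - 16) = (k - 3)/(k + 4)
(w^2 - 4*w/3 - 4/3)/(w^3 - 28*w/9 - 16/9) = 3/(3*w + 4)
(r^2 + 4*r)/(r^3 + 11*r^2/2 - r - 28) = 2*r/(2*r^2 + 3*r - 14)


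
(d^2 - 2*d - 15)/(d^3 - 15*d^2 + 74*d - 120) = (d + 3)/(d^2 - 10*d + 24)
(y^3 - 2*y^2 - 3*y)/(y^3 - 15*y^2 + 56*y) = (y^2 - 2*y - 3)/(y^2 - 15*y + 56)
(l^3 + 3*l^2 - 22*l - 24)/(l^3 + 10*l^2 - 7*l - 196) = (l^2 + 7*l + 6)/(l^2 + 14*l + 49)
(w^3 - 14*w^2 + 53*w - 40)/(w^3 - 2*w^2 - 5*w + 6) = (w^2 - 13*w + 40)/(w^2 - w - 6)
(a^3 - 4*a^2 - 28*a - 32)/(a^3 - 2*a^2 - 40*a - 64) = (a + 2)/(a + 4)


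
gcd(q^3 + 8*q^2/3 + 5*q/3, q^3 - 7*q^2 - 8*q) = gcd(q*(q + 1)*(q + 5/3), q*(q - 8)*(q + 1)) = q^2 + q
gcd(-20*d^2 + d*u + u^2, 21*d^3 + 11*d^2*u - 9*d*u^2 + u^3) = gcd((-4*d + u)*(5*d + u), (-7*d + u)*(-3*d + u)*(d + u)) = 1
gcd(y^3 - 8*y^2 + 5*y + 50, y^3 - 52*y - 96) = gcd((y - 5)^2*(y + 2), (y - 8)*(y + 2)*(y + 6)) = y + 2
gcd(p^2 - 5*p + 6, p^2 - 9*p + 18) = p - 3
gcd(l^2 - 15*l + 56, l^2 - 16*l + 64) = l - 8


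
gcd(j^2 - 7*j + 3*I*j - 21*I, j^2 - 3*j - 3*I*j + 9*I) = 1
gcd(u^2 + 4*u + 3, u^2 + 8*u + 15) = u + 3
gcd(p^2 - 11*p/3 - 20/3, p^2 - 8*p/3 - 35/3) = p - 5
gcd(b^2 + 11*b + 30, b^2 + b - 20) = b + 5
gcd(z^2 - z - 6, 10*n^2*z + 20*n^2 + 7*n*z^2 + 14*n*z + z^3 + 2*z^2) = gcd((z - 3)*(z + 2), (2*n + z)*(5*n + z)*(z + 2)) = z + 2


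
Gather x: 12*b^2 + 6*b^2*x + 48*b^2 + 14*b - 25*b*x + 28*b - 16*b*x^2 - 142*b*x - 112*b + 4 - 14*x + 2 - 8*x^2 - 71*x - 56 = 60*b^2 - 70*b + x^2*(-16*b - 8) + x*(6*b^2 - 167*b - 85) - 50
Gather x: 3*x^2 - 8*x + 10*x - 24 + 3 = 3*x^2 + 2*x - 21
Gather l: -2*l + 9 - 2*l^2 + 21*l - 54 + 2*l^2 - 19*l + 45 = 0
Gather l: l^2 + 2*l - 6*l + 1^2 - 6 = l^2 - 4*l - 5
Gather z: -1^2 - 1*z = -z - 1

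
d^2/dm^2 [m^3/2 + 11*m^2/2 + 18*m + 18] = 3*m + 11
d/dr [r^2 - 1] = 2*r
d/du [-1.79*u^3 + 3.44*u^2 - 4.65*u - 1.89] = -5.37*u^2 + 6.88*u - 4.65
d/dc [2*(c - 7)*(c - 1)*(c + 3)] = 6*c^2 - 20*c - 34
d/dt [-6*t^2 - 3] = -12*t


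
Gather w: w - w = 0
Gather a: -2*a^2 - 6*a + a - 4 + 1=-2*a^2 - 5*a - 3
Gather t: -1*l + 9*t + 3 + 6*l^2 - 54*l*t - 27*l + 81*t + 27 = 6*l^2 - 28*l + t*(90 - 54*l) + 30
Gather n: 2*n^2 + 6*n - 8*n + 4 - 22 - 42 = 2*n^2 - 2*n - 60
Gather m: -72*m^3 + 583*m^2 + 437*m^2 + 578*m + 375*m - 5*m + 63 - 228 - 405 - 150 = -72*m^3 + 1020*m^2 + 948*m - 720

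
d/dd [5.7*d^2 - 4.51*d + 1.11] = 11.4*d - 4.51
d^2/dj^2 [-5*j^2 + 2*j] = -10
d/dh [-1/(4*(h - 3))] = 1/(4*(h - 3)^2)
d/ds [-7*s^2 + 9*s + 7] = 9 - 14*s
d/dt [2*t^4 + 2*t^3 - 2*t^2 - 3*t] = 8*t^3 + 6*t^2 - 4*t - 3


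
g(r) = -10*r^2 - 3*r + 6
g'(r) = -20*r - 3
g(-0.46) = 5.26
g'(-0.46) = 6.20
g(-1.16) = -3.98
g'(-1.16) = 20.20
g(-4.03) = -144.32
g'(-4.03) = 77.60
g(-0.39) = 5.65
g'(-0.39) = 4.80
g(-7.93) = -599.06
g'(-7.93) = 155.60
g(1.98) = -39.14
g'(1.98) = -42.60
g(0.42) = 2.98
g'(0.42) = -11.40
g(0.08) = 5.70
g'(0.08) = -4.60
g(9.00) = -831.00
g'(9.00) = -183.00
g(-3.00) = -75.00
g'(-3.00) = 57.00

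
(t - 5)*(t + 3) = t^2 - 2*t - 15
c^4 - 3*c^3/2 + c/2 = c*(c - 1)^2*(c + 1/2)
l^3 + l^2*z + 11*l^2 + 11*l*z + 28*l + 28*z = (l + 4)*(l + 7)*(l + z)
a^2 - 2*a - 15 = (a - 5)*(a + 3)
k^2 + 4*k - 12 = (k - 2)*(k + 6)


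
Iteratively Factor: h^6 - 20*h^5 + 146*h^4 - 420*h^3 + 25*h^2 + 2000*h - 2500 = (h - 5)*(h^5 - 15*h^4 + 71*h^3 - 65*h^2 - 300*h + 500) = (h - 5)^2*(h^4 - 10*h^3 + 21*h^2 + 40*h - 100) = (h - 5)^2*(h - 2)*(h^3 - 8*h^2 + 5*h + 50) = (h - 5)^3*(h - 2)*(h^2 - 3*h - 10) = (h - 5)^4*(h - 2)*(h + 2)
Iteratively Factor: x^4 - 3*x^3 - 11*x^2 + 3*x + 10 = (x - 1)*(x^3 - 2*x^2 - 13*x - 10) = (x - 1)*(x + 2)*(x^2 - 4*x - 5) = (x - 5)*(x - 1)*(x + 2)*(x + 1)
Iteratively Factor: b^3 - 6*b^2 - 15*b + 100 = (b - 5)*(b^2 - b - 20) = (b - 5)*(b + 4)*(b - 5)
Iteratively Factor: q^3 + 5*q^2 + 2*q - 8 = (q - 1)*(q^2 + 6*q + 8) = (q - 1)*(q + 4)*(q + 2)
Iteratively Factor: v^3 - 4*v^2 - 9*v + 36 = (v - 3)*(v^2 - v - 12) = (v - 3)*(v + 3)*(v - 4)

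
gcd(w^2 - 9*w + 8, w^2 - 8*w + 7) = w - 1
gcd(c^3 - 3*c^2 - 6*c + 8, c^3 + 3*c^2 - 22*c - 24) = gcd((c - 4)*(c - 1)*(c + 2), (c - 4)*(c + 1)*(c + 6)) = c - 4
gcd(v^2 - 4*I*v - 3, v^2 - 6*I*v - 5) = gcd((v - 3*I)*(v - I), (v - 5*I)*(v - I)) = v - I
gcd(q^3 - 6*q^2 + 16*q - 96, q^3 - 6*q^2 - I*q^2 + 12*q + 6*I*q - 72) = q^2 + q*(-6 - 4*I) + 24*I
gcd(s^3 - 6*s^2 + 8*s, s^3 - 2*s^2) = s^2 - 2*s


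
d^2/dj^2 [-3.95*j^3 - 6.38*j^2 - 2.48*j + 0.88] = -23.7*j - 12.76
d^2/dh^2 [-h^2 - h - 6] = -2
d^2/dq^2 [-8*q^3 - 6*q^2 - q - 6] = -48*q - 12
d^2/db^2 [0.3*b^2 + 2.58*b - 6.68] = 0.600000000000000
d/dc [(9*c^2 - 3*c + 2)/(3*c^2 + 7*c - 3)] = (72*c^2 - 66*c - 5)/(9*c^4 + 42*c^3 + 31*c^2 - 42*c + 9)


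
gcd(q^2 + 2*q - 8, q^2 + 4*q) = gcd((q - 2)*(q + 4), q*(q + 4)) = q + 4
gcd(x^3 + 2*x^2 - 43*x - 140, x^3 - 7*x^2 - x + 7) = x - 7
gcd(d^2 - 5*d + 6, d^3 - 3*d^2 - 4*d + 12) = d^2 - 5*d + 6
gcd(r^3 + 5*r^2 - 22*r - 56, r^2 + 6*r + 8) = r + 2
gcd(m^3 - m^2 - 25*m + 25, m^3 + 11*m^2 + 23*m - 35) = m^2 + 4*m - 5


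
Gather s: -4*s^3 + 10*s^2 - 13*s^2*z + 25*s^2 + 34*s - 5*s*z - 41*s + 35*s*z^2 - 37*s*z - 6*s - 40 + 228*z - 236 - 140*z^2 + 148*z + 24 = -4*s^3 + s^2*(35 - 13*z) + s*(35*z^2 - 42*z - 13) - 140*z^2 + 376*z - 252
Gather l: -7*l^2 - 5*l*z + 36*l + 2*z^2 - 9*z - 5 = -7*l^2 + l*(36 - 5*z) + 2*z^2 - 9*z - 5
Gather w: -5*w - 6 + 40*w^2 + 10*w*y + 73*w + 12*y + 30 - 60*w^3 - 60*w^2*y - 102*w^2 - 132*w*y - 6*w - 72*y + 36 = -60*w^3 + w^2*(-60*y - 62) + w*(62 - 122*y) - 60*y + 60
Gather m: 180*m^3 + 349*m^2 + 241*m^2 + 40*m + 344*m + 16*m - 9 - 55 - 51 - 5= 180*m^3 + 590*m^2 + 400*m - 120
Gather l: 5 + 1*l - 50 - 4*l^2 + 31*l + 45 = -4*l^2 + 32*l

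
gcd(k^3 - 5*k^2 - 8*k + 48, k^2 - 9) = k + 3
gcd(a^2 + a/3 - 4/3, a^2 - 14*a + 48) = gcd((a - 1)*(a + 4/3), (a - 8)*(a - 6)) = 1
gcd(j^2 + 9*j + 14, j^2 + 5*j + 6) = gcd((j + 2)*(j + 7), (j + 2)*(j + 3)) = j + 2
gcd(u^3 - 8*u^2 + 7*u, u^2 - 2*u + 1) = u - 1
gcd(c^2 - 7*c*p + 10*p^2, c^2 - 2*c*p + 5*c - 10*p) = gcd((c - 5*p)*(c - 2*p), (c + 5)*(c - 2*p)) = -c + 2*p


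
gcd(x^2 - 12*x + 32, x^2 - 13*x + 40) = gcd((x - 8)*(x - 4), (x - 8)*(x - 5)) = x - 8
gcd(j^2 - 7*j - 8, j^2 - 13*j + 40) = j - 8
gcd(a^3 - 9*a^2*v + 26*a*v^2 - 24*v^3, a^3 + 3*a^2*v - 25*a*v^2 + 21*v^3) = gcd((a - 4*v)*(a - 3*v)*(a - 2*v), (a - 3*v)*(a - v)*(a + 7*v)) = -a + 3*v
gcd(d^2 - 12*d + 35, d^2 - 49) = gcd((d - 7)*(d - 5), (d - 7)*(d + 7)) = d - 7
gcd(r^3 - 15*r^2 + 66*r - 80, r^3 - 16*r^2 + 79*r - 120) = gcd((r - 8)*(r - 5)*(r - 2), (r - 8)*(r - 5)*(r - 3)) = r^2 - 13*r + 40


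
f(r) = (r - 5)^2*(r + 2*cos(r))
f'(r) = (1 - 2*sin(r))*(r - 5)^2 + (r + 2*cos(r))*(2*r - 10) = (r - 5)*(2*r + (1 - 2*sin(r))*(r - 5) + 4*cos(r))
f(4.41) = 1.33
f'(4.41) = -3.49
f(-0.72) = 25.64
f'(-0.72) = 66.90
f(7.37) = 46.62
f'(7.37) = 35.02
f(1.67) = 16.32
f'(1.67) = -20.78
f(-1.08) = -5.08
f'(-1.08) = 103.84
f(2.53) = 5.45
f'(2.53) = -5.31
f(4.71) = 0.40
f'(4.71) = -2.48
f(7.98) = 68.63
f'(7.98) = 37.32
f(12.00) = 670.70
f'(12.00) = 293.21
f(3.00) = 4.08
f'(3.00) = -1.21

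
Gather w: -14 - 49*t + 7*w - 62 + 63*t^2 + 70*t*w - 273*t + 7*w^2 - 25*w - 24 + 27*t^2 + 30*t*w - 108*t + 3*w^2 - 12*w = 90*t^2 - 430*t + 10*w^2 + w*(100*t - 30) - 100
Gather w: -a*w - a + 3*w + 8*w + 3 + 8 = -a + w*(11 - a) + 11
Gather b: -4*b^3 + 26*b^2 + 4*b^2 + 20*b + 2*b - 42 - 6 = -4*b^3 + 30*b^2 + 22*b - 48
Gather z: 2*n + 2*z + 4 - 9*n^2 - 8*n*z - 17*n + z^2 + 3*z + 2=-9*n^2 - 15*n + z^2 + z*(5 - 8*n) + 6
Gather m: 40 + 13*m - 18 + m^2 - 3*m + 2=m^2 + 10*m + 24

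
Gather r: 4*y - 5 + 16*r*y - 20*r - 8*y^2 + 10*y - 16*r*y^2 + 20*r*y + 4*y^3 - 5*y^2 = r*(-16*y^2 + 36*y - 20) + 4*y^3 - 13*y^2 + 14*y - 5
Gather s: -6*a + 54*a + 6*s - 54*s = 48*a - 48*s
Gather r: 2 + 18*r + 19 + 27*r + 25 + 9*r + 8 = 54*r + 54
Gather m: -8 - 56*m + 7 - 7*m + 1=-63*m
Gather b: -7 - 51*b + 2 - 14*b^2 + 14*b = -14*b^2 - 37*b - 5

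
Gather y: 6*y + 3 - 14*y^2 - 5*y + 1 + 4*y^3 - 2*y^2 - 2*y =4*y^3 - 16*y^2 - y + 4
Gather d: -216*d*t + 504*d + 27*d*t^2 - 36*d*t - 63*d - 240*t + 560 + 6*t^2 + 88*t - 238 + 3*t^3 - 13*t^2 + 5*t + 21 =d*(27*t^2 - 252*t + 441) + 3*t^3 - 7*t^2 - 147*t + 343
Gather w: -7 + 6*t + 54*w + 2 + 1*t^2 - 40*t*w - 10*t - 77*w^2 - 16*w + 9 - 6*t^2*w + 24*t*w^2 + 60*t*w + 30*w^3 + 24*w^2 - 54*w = t^2 - 4*t + 30*w^3 + w^2*(24*t - 53) + w*(-6*t^2 + 20*t - 16) + 4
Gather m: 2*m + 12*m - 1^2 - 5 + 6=14*m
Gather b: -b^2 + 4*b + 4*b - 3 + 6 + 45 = -b^2 + 8*b + 48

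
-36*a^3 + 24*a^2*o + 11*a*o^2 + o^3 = (-a + o)*(6*a + o)^2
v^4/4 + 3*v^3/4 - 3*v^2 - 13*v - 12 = (v/2 + 1)^2*(v - 4)*(v + 3)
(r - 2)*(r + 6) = r^2 + 4*r - 12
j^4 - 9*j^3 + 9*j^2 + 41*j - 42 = (j - 7)*(j - 3)*(j - 1)*(j + 2)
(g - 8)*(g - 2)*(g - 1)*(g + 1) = g^4 - 10*g^3 + 15*g^2 + 10*g - 16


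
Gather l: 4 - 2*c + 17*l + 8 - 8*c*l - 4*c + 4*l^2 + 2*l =-6*c + 4*l^2 + l*(19 - 8*c) + 12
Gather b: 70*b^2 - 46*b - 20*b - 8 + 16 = 70*b^2 - 66*b + 8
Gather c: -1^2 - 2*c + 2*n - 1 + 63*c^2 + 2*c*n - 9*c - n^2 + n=63*c^2 + c*(2*n - 11) - n^2 + 3*n - 2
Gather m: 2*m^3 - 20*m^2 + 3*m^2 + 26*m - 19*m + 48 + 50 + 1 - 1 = 2*m^3 - 17*m^2 + 7*m + 98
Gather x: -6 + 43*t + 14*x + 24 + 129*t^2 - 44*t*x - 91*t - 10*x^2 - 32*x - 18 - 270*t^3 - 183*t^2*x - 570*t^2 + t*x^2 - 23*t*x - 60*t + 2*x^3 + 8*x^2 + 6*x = -270*t^3 - 441*t^2 - 108*t + 2*x^3 + x^2*(t - 2) + x*(-183*t^2 - 67*t - 12)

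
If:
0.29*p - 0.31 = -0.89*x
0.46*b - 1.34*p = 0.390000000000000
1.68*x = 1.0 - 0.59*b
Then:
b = 0.64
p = -0.07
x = 0.37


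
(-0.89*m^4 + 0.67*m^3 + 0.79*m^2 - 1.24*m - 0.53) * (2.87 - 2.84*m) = 2.5276*m^5 - 4.4571*m^4 - 0.3207*m^3 + 5.7889*m^2 - 2.0536*m - 1.5211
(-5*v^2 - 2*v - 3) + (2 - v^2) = -6*v^2 - 2*v - 1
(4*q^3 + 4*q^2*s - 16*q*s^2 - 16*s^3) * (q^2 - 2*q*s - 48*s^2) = 4*q^5 - 4*q^4*s - 216*q^3*s^2 - 176*q^2*s^3 + 800*q*s^4 + 768*s^5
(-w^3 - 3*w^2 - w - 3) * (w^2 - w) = -w^5 - 2*w^4 + 2*w^3 - 2*w^2 + 3*w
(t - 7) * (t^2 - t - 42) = t^3 - 8*t^2 - 35*t + 294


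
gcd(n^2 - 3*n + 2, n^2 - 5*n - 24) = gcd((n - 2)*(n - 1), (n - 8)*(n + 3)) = 1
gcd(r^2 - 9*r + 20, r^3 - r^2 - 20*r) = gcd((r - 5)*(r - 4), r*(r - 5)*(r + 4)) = r - 5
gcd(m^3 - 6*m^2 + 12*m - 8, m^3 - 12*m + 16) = m^2 - 4*m + 4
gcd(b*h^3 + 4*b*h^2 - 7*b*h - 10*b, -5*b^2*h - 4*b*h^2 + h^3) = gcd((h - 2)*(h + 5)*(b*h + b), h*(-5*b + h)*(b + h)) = 1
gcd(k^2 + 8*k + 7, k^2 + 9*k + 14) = k + 7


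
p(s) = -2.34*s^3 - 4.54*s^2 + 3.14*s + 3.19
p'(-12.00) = -898.78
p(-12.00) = 3355.27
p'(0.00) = 3.14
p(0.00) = 3.19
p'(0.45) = -2.37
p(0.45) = 3.47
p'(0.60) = -4.84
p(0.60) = 2.93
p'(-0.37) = 5.54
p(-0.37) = 1.53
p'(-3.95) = -70.52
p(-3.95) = 64.17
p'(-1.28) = 3.26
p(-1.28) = -3.36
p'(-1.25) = 3.52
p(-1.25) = -3.26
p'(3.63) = -122.32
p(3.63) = -157.16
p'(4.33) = -167.79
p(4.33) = -258.30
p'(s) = -7.02*s^2 - 9.08*s + 3.14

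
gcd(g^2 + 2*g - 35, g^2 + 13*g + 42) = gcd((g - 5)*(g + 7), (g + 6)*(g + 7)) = g + 7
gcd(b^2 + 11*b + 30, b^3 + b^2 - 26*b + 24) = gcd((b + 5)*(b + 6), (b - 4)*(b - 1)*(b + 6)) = b + 6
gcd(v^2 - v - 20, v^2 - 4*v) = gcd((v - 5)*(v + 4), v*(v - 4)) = 1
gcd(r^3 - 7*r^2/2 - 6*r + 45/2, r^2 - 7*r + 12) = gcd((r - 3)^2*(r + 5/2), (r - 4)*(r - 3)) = r - 3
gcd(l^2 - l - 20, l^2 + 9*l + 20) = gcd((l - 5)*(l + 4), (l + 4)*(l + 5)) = l + 4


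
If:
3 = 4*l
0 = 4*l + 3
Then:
No Solution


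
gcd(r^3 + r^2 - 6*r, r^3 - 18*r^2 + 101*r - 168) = 1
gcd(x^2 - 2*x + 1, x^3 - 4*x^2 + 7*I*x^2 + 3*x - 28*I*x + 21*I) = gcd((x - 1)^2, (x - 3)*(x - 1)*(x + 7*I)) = x - 1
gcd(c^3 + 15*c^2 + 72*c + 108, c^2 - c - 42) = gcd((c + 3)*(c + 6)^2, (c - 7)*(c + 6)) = c + 6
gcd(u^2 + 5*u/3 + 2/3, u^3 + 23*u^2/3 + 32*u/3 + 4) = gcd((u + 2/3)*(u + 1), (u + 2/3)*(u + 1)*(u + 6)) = u^2 + 5*u/3 + 2/3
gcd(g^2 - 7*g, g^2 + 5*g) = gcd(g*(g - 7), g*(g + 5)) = g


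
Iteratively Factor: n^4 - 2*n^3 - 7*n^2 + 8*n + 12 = (n - 2)*(n^3 - 7*n - 6) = (n - 2)*(n + 2)*(n^2 - 2*n - 3) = (n - 3)*(n - 2)*(n + 2)*(n + 1)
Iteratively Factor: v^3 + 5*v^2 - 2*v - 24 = (v + 3)*(v^2 + 2*v - 8) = (v - 2)*(v + 3)*(v + 4)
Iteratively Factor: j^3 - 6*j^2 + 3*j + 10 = (j + 1)*(j^2 - 7*j + 10) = (j - 2)*(j + 1)*(j - 5)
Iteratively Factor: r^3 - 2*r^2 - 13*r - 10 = (r + 1)*(r^2 - 3*r - 10) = (r - 5)*(r + 1)*(r + 2)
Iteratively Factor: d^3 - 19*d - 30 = (d - 5)*(d^2 + 5*d + 6) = (d - 5)*(d + 3)*(d + 2)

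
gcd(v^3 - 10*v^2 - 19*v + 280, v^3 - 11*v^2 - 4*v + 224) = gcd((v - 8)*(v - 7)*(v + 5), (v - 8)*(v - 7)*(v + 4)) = v^2 - 15*v + 56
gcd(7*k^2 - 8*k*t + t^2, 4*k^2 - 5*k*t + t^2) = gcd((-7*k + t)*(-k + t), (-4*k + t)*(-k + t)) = -k + t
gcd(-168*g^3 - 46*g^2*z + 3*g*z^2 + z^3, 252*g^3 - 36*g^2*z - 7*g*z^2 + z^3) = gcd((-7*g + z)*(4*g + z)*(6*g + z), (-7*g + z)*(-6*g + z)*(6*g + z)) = -42*g^2 - g*z + z^2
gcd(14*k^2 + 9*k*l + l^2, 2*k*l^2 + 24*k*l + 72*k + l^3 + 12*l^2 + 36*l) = 2*k + l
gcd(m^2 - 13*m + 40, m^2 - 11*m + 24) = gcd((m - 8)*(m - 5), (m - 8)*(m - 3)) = m - 8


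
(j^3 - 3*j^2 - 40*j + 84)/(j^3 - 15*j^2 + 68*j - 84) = (j + 6)/(j - 6)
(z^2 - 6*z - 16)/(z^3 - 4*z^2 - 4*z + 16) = (z - 8)/(z^2 - 6*z + 8)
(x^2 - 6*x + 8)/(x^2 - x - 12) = (x - 2)/(x + 3)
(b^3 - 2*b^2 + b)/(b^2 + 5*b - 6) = b*(b - 1)/(b + 6)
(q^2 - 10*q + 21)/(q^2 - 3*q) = (q - 7)/q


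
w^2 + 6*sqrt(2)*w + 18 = (w + 3*sqrt(2))^2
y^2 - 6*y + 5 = (y - 5)*(y - 1)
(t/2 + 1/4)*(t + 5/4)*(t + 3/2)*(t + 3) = t^4/2 + 25*t^3/8 + 13*t^2/2 + 171*t/32 + 45/32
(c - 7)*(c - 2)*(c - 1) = c^3 - 10*c^2 + 23*c - 14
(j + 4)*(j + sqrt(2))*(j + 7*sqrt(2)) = j^3 + 4*j^2 + 8*sqrt(2)*j^2 + 14*j + 32*sqrt(2)*j + 56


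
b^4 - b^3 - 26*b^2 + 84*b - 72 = (b - 3)*(b - 2)^2*(b + 6)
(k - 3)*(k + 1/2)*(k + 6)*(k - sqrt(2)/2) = k^4 - sqrt(2)*k^3/2 + 7*k^3/2 - 33*k^2/2 - 7*sqrt(2)*k^2/4 - 9*k + 33*sqrt(2)*k/4 + 9*sqrt(2)/2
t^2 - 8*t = t*(t - 8)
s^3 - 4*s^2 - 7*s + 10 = (s - 5)*(s - 1)*(s + 2)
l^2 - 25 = (l - 5)*(l + 5)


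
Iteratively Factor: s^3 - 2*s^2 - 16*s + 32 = (s - 4)*(s^2 + 2*s - 8) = (s - 4)*(s + 4)*(s - 2)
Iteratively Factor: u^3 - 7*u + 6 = (u + 3)*(u^2 - 3*u + 2) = (u - 1)*(u + 3)*(u - 2)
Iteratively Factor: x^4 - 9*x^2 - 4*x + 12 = (x + 2)*(x^3 - 2*x^2 - 5*x + 6) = (x - 1)*(x + 2)*(x^2 - x - 6) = (x - 3)*(x - 1)*(x + 2)*(x + 2)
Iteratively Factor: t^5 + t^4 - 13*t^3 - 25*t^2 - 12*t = (t + 1)*(t^4 - 13*t^2 - 12*t) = (t + 1)*(t + 3)*(t^3 - 3*t^2 - 4*t) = (t + 1)^2*(t + 3)*(t^2 - 4*t) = (t - 4)*(t + 1)^2*(t + 3)*(t)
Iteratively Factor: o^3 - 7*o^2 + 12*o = (o - 4)*(o^2 - 3*o) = o*(o - 4)*(o - 3)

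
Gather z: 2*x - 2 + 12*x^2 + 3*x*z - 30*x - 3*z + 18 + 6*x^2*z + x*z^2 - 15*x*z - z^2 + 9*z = 12*x^2 - 28*x + z^2*(x - 1) + z*(6*x^2 - 12*x + 6) + 16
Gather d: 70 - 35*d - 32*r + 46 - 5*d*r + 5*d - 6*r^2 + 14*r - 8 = d*(-5*r - 30) - 6*r^2 - 18*r + 108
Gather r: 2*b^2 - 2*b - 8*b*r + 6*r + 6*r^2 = 2*b^2 - 2*b + 6*r^2 + r*(6 - 8*b)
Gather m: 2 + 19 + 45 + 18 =84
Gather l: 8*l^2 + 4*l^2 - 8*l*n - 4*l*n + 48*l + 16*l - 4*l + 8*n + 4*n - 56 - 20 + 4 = 12*l^2 + l*(60 - 12*n) + 12*n - 72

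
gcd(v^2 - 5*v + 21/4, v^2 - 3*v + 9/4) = v - 3/2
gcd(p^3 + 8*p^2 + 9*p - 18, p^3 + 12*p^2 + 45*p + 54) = p^2 + 9*p + 18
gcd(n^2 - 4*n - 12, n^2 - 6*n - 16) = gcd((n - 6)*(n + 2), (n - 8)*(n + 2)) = n + 2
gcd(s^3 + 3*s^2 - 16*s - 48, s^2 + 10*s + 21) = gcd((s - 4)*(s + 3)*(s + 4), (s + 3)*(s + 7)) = s + 3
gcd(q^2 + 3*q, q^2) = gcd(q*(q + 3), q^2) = q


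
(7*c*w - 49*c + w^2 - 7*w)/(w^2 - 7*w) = (7*c + w)/w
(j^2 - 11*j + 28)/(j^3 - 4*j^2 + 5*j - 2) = (j^2 - 11*j + 28)/(j^3 - 4*j^2 + 5*j - 2)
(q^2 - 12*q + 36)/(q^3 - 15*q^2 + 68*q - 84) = (q - 6)/(q^2 - 9*q + 14)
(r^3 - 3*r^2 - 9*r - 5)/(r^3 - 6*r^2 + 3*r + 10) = (r + 1)/(r - 2)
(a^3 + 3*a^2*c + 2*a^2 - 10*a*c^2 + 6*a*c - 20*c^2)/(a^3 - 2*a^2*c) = 1 + 5*c/a + 2/a + 10*c/a^2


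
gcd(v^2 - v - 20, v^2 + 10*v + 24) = v + 4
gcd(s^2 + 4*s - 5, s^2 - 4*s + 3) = s - 1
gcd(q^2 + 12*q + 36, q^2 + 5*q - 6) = q + 6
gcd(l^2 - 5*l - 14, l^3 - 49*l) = l - 7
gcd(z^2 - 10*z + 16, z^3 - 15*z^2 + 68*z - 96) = z - 8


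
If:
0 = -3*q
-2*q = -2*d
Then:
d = 0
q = 0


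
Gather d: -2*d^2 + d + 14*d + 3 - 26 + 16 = -2*d^2 + 15*d - 7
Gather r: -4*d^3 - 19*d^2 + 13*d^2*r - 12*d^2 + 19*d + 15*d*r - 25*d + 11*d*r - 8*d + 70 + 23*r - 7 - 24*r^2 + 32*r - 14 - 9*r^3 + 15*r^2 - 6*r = -4*d^3 - 31*d^2 - 14*d - 9*r^3 - 9*r^2 + r*(13*d^2 + 26*d + 49) + 49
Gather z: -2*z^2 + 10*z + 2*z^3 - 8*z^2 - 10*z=2*z^3 - 10*z^2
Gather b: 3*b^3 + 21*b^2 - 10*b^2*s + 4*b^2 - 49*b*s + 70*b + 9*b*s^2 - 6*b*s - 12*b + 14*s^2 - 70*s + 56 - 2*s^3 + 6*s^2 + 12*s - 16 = 3*b^3 + b^2*(25 - 10*s) + b*(9*s^2 - 55*s + 58) - 2*s^3 + 20*s^2 - 58*s + 40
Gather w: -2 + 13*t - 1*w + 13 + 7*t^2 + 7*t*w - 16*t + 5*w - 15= 7*t^2 - 3*t + w*(7*t + 4) - 4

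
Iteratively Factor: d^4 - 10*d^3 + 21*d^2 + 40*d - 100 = (d - 2)*(d^3 - 8*d^2 + 5*d + 50) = (d - 5)*(d - 2)*(d^2 - 3*d - 10) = (d - 5)*(d - 2)*(d + 2)*(d - 5)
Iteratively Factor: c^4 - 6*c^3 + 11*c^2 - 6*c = (c - 3)*(c^3 - 3*c^2 + 2*c) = (c - 3)*(c - 1)*(c^2 - 2*c) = c*(c - 3)*(c - 1)*(c - 2)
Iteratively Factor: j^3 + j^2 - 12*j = (j)*(j^2 + j - 12) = j*(j + 4)*(j - 3)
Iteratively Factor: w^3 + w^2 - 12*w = (w + 4)*(w^2 - 3*w) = w*(w + 4)*(w - 3)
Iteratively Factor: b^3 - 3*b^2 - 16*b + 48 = (b + 4)*(b^2 - 7*b + 12) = (b - 3)*(b + 4)*(b - 4)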